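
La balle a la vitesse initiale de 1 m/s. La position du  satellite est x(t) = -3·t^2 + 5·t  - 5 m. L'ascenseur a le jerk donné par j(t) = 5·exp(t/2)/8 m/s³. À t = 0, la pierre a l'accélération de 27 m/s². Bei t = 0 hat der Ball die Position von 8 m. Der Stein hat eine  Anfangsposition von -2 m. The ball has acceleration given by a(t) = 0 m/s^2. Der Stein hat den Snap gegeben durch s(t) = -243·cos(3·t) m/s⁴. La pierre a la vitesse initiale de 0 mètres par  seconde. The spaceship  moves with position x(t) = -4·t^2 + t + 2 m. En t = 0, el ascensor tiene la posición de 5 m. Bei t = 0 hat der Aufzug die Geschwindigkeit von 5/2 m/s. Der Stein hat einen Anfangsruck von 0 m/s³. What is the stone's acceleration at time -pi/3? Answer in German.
Wir müssen unsere Gleichung für den Snap s(t) = -243·cos(3·t) 2-mal integrieren. Die Stammfunktion von dem Snap, mit j(0) = 0, ergibt den Ruck: j(t) = -81·sin(3·t). Durch Integration von dem Ruck und Verwendung der Anfangsbedingung a(0) = 27, erhalten wir a(t) = 27·cos(3·t). Mit a(t) = 27·cos(3·t) und Einsetzen von t = -pi/3, finden wir a = -27.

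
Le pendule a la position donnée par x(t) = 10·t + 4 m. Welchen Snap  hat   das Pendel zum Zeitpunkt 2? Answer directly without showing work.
Der Snap bei t = 2 ist s = 0.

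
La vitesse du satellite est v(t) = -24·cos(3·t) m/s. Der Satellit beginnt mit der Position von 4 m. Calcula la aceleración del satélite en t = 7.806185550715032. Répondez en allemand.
Ausgehend von der Geschwindigkeit v(t) = -24·cos(3·t), nehmen wir 1 Ableitung. Mit d/dt von v(t) finden wir a(t) = 72·sin(3·t). Mit a(t) = 72·sin(3·t) und Einsetzen von t = 7.806185550715032, finden wir a = -71.2611004491738.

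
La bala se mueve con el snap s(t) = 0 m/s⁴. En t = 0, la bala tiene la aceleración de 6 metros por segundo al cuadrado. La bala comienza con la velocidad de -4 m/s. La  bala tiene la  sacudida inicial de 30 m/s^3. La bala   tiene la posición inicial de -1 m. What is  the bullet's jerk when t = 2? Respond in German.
Um dies zu lösen, müssen wir 1 Integral unserer Gleichung für den Snap s(t) = 0 finden. Durch Integration von dem Snap und Verwendung der Anfangsbedingung j(0) = 30, erhalten wir j(t) = 30. Aus der Gleichung für den Ruck j(t) = 30, setzen wir t = 2 ein und erhalten j = 30.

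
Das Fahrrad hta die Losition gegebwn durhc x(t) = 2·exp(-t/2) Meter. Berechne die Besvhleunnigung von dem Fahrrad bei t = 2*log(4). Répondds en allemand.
Um dies zu lösen, müssen wir 2 Ableitungen unserer Gleichung für die Position x(t) = 2·exp(-t/2) nehmen. Durch Ableiten von der Position erhalten wir die Geschwindigkeit: v(t) = -exp(-t/2). Durch Ableiten von der Geschwindigkeit erhalten wir die Beschleunigung: a(t) = exp(-t/2)/2. Wir haben die Beschleunigung a(t) = exp(-t/2)/2. Durch Einsetzen von t = 2*log(4): a(2*log(4)) = 1/8.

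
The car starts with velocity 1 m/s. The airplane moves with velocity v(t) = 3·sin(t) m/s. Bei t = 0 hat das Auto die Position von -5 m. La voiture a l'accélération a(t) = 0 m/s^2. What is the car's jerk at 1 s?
To solve this, we need to take 1 derivative of our acceleration equation a(t) = 0. Differentiating acceleration, we get jerk: j(t) = 0. Using j(t) = 0 and substituting t = 1, we find j = 0.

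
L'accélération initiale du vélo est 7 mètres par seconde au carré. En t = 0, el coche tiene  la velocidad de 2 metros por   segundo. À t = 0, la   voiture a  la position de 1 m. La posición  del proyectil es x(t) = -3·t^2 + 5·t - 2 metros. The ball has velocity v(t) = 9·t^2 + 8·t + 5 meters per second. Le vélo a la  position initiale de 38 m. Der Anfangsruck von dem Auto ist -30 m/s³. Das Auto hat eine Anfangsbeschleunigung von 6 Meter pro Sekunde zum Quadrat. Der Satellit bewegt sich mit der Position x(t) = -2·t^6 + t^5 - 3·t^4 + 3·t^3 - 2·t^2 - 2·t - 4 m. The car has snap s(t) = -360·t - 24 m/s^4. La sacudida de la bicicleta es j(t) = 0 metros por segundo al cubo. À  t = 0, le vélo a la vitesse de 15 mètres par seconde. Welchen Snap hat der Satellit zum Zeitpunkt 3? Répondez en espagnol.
Debemos derivar nuestra ecuación de la posición x(t) = -2·t^6 + t^5 - 3·t^4 + 3·t^3 - 2·t^2 - 2·t - 4 4 veces. La derivada de la posición da la velocidad: v(t) = -12·t^5 + 5·t^4 - 12·t^3 + 9·t^2 - 4·t - 2. Tomando d/dt de v(t), encontramos a(t) = -60·t^4 + 20·t^3 - 36·t^2 + 18·t - 4. Tomando d/dt de a(t), encontramos j(t) = -240·t^3 + 60·t^2 - 72·t + 18. Tomando d/dt de j(t), encontramos s(t) = -720·t^2 + 120·t - 72. Usando s(t) = -720·t^2 + 120·t - 72 y sustituyendo t = 3, encontramos s = -6192.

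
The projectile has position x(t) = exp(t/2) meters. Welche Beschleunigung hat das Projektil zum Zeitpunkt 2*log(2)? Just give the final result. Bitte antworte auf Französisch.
À t = 2*log(2), a = 1/2.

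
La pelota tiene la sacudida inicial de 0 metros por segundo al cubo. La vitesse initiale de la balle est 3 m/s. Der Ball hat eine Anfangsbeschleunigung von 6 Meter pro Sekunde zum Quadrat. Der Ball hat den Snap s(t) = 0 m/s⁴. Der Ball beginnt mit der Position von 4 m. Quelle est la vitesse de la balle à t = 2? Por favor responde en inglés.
To solve this, we need to take 3 integrals of our snap equation s(t) = 0. Taking ∫s(t)dt and applying j(0) = 0, we find j(t) = 0. Integrating jerk and using the initial condition a(0) = 6, we get a(t) = 6. The antiderivative of acceleration is velocity. Using v(0) = 3, we get v(t) = 6·t + 3. We have velocity v(t) = 6·t + 3. Substituting t = 2: v(2) = 15.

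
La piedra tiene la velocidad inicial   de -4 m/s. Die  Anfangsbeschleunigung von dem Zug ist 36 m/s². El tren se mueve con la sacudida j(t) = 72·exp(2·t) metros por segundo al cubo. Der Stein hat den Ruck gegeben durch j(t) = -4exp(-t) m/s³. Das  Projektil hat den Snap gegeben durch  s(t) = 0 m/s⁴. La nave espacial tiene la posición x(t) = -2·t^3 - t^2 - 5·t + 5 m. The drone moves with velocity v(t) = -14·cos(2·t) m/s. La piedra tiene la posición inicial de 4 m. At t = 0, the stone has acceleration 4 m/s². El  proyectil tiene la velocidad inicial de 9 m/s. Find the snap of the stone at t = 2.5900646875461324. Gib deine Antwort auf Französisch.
Pour résoudre ceci, nous devons prendre 1 dérivée de notre équation du jerk j(t) = -4·exp(-t). La dérivée du jerk donne le snap: s(t) = 4·exp(-t). En utilisant s(t) = 4·exp(-t) et en substituant t = 2.5900646875461324, nous trouvons s = 0.300060749519918.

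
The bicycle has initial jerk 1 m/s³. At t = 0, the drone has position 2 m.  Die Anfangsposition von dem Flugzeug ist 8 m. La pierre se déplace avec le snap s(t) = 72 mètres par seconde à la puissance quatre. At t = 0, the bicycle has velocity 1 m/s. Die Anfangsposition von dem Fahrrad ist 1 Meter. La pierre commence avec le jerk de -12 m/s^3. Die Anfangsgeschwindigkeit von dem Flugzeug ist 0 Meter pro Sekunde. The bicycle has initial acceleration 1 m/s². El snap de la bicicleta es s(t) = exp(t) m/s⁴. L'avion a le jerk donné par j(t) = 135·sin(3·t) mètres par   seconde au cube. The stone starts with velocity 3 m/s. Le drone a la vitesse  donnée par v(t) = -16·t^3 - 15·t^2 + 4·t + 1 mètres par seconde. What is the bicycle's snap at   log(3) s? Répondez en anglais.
From the given snap equation s(t) = exp(t), we substitute t = log(3) to get s = 3.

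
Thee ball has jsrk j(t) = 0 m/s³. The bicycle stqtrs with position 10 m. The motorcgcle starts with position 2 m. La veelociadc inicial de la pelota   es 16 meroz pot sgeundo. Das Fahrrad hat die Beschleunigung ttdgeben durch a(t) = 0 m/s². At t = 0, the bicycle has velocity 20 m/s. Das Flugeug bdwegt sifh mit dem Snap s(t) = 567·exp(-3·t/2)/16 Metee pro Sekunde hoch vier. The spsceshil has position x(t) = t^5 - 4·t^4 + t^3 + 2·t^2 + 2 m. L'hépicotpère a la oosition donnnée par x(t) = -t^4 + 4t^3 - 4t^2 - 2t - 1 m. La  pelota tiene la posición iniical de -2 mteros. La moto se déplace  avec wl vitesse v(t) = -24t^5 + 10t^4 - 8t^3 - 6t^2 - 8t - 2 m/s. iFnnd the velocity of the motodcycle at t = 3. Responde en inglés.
We have velocity v(t) = -24·t^5 + 10·t^4 - 8·t^3 - 6·t^2 - 8·t - 2. Substituting t = 3: v(3) = -5318.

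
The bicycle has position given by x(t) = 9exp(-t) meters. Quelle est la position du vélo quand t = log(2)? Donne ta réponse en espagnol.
De la ecuación de la posición x(t) = 9·exp(-t), sustituimos t = log(2) para obtener x = 9/2.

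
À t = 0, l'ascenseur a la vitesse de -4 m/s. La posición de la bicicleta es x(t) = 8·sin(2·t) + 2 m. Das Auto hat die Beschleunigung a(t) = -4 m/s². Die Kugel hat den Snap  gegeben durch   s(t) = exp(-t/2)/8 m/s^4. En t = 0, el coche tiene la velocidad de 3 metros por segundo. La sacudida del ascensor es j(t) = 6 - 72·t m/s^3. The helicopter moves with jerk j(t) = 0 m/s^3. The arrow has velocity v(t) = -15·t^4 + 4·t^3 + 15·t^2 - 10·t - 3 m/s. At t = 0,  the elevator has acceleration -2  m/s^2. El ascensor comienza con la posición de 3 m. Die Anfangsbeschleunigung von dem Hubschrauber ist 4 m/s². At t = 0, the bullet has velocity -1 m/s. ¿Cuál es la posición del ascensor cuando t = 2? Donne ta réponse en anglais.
We need to integrate our jerk equation j(t) = 6 - 72·t 3 times. The integral of jerk, with a(0) = -2, gives acceleration: a(t) = -36·t^2 + 6·t - 2. Taking ∫a(t)dt and applying v(0) = -4, we find v(t) = -12·t^3 + 3·t^2 - 2·t - 4. Integrating velocity and using the initial condition x(0) = 3, we get x(t) = -3·t^4 + t^3 - t^2 - 4·t + 3. Using x(t) = -3·t^4 + t^3 - t^2 - 4·t + 3 and substituting t = 2, we find x = -49.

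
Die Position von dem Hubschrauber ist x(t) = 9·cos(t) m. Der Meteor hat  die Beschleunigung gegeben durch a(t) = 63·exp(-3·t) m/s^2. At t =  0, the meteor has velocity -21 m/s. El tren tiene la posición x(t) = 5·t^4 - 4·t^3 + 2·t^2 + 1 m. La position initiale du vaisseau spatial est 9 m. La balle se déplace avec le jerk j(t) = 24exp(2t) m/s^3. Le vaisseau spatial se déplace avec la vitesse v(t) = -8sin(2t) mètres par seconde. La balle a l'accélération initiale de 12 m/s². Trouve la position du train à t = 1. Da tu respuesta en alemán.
Aus der Gleichung für die Position x(t) = 5·t^4 - 4·t^3 + 2·t^2 + 1, setzen wir t = 1 ein und erhalten x = 4.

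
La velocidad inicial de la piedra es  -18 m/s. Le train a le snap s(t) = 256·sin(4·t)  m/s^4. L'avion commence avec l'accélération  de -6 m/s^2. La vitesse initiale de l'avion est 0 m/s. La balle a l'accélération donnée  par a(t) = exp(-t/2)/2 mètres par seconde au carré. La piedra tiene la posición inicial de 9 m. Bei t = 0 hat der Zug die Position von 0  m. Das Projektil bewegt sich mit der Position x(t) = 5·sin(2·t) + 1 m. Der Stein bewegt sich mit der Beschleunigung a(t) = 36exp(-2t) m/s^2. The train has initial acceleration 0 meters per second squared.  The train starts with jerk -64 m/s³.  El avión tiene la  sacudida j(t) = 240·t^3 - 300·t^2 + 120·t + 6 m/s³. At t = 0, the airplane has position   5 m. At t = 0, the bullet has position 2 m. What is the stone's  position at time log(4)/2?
To find the answer, we compute 2 antiderivatives of a(t) = 36·exp(-2·t). Finding the integral of a(t) and using v(0) = -18: v(t) = -18·exp(-2·t). The integral of velocity is position. Using x(0) = 9, we get x(t) = 9·exp(-2·t). We have position x(t) = 9·exp(-2·t). Substituting t = log(4)/2: x(log(4)/2) = 9/4.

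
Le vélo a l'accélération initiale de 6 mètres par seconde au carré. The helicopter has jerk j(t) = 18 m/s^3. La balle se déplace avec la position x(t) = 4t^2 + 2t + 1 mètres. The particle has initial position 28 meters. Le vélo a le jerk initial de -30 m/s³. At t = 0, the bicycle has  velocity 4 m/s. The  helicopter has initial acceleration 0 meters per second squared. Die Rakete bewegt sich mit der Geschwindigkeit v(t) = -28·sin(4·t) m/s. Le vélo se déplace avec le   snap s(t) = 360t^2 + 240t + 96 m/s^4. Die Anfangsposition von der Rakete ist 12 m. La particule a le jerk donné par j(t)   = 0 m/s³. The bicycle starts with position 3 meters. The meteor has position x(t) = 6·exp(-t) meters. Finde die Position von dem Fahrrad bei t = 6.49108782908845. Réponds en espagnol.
Debemos encontrar la antiderivada de nuestra ecuación del snap s(t) = 360·t^2 + 240·t + 96 4 veces. La integral del snap, con j(0) = -30, da la sacudida: j(t) = 120·t^3 + 120·t^2 + 96·t - 30. Integrando la sacudida y usando la condición inicial a(0) = 6, obtenemos a(t) = 30·t^4 + 40·t^3 + 48·t^2 - 30·t + 6. Integrando la aceleración y usando la condición inicial v(0) = 4, obtenemos v(t) = 6·t^5 + 10·t^4 + 16·t^3 - 15·t^2 + 6·t + 4. Integrando la velocidad y usando la condición inicial x(0) = 3, obtenemos x(t) = t^6 + 2·t^5 + 4·t^4 - 5·t^3 + 3·t^2 + 4·t + 3. De la ecuación de la posición x(t) = t^6 + 2·t^5 + 4·t^4 - 5·t^3 + 3·t^2 + 4·t + 3, sustituimos t = 6.49108782908845 para obtener x = 103736.784048290.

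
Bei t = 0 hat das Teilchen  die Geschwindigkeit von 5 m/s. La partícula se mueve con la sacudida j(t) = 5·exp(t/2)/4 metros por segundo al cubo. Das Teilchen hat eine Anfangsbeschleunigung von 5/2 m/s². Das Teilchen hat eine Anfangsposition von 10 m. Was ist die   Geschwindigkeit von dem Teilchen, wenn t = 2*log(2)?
Wir müssen unsere Gleichung für den Ruck j(t) = 5·exp(t/2)/4 2-mal integrieren. Mit ∫j(t)dt und Anwendung von a(0) = 5/2, finden wir a(t) = 5·exp(t/2)/2. Die Stammfunktion von der Beschleunigung, mit v(0) = 5, ergibt die Geschwindigkeit: v(t) = 5·exp(t/2). Aus der Gleichung für die Geschwindigkeit v(t) = 5·exp(t/2), setzen wir t = 2*log(2) ein und erhalten v = 10.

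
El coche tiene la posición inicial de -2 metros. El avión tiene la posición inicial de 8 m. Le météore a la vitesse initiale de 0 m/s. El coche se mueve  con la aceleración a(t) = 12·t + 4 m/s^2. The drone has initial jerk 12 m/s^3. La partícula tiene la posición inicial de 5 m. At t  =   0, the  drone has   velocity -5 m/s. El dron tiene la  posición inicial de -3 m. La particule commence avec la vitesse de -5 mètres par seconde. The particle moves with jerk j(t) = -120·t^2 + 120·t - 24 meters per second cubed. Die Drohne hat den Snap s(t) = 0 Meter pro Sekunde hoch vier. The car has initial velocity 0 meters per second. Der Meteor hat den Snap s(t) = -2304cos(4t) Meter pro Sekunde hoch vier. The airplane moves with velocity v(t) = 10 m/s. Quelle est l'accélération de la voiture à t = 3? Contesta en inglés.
Using a(t) = 12·t + 4 and substituting t = 3, we find a = 40.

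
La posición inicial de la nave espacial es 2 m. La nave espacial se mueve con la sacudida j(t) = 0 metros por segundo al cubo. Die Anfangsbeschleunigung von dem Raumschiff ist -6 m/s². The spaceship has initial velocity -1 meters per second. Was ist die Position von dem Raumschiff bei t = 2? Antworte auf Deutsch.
Wir müssen das Integral unserer Gleichung für den Ruck j(t) = 0 3-mal finden. Mit ∫j(t)dt und Anwendung von a(0) = -6, finden wir a(t) = -6. Das Integral von der Beschleunigung ist die Geschwindigkeit. Mit v(0) = -1 erhalten wir v(t) = -6·t - 1. Mit ∫v(t)dt und Anwendung von x(0) = 2, finden wir x(t) = -3·t^2 - t + 2. Wir haben die Position x(t) = -3·t^2 - t + 2. Durch Einsetzen von t = 2: x(2) = -12.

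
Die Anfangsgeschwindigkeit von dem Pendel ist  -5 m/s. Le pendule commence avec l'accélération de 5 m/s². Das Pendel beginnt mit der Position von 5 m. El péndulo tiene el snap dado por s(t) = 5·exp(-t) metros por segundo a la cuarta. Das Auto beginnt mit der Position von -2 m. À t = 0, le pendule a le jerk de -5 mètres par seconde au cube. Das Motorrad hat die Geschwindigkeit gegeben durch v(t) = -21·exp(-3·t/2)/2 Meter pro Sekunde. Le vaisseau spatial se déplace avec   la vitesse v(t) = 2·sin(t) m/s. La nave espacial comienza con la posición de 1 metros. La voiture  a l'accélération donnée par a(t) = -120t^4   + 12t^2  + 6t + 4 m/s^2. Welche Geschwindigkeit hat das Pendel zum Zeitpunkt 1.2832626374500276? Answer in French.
Pour résoudre ceci, nous devons prendre 3 intégrales de notre équation du snap s(t) = 5·exp(-t). En prenant ∫s(t)dt et en appliquant j(0) = -5, nous trouvons j(t) = -5·exp(-t). L'intégrale du jerk, avec a(0) = 5, donne l'accélération: a(t) = 5·exp(-t). En prenant ∫a(t)dt et en appliquant v(0) = -5, nous trouvons v(t) = -5·exp(-t). En utilisant v(t) = -5·exp(-t) et en substituant t = 1.2832626374500276, nous trouvons v = -1.38565821881164.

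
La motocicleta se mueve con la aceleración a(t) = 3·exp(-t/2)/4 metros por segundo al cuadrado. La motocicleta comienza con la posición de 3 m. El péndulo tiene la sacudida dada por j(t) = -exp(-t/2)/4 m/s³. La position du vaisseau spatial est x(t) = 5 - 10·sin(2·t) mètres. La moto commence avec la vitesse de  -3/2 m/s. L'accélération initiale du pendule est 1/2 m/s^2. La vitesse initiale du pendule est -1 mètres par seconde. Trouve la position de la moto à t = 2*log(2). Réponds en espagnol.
Partiendo de la aceleración a(t) = 3·exp(-t/2)/4, tomamos 2 antiderivadas. La antiderivada de la aceleración es la velocidad. Usando v(0) = -3/2, obtenemos v(t) = -3·exp(-t/2)/2. Tomando ∫v(t)dt y aplicando x(0) = 3, encontramos x(t) = 3·exp(-t/2). De la ecuación de la posición x(t) = 3·exp(-t/2), sustituimos t = 2*log(2) para obtener x = 3/2.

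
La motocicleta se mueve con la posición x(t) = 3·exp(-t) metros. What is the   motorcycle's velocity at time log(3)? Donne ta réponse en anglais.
Starting from position x(t) = 3·exp(-t), we take 1 derivative. The derivative of position gives velocity: v(t) = -3·exp(-t). Using v(t) = -3·exp(-t) and substituting t = log(3), we find v = -1.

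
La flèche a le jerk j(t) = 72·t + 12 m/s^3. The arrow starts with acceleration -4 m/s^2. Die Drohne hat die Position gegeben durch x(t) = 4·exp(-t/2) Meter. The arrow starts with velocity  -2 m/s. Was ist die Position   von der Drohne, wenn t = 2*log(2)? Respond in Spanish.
De la ecuación de la posición x(t) = 4·exp(-t/2), sustituimos t = 2*log(2) para obtener x = 2.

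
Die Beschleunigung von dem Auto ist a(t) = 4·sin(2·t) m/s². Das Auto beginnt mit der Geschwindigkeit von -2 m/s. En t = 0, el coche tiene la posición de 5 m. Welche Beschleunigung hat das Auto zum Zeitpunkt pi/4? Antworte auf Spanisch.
Usando a(t) = 4·sin(2·t) y sustituyendo t = pi/4, encontramos a = 4.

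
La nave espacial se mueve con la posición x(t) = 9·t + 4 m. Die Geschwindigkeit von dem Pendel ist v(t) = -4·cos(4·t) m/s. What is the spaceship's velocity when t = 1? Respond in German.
Ausgehend von der Position x(t) = 9·t + 4, nehmen wir 1 Ableitung. Mit d/dt von x(t) finden wir v(t) = 9. Aus der Gleichung für die Geschwindigkeit v(t) = 9, setzen wir t = 1 ein und erhalten v = 9.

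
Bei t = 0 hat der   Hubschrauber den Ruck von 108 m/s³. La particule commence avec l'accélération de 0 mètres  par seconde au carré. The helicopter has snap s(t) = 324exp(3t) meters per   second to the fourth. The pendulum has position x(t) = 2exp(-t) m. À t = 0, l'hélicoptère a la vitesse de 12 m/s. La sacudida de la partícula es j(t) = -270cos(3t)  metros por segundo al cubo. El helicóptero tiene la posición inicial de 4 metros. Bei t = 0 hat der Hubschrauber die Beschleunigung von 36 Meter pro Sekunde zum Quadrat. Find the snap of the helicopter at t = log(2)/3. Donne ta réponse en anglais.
We have snap s(t) = 324·exp(3·t). Substituting t = log(2)/3: s(log(2)/3) = 648.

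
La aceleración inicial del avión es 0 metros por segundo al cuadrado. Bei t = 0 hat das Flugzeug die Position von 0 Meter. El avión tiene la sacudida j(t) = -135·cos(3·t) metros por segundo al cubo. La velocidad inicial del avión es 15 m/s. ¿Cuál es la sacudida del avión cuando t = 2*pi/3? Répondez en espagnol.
Usando j(t) = -135·cos(3·t) y sustituyendo t = 2*pi/3, encontramos j = -135.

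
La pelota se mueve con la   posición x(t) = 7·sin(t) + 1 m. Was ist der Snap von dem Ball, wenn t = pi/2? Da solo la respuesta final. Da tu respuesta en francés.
À t = pi/2, s = 7.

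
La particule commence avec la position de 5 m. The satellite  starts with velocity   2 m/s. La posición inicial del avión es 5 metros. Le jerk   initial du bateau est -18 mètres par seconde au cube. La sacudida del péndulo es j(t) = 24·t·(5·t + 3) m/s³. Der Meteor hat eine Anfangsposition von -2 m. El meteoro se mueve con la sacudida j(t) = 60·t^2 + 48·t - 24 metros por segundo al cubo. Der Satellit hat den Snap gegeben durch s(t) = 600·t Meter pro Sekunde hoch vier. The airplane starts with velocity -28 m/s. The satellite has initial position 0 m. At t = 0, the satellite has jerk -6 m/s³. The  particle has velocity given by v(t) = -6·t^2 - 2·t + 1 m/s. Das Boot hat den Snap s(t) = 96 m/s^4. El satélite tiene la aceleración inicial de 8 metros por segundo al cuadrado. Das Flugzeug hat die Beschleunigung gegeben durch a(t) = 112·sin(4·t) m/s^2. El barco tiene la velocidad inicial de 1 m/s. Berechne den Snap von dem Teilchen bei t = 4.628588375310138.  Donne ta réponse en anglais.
We must differentiate our velocity equation v(t) = -6·t^2 - 2·t + 1 3 times. The derivative of velocity gives acceleration: a(t) = -12·t - 2. Differentiating acceleration, we get jerk: j(t) = -12. The derivative of jerk gives snap: s(t) = 0. Using s(t) = 0 and substituting t = 4.628588375310138, we find s = 0.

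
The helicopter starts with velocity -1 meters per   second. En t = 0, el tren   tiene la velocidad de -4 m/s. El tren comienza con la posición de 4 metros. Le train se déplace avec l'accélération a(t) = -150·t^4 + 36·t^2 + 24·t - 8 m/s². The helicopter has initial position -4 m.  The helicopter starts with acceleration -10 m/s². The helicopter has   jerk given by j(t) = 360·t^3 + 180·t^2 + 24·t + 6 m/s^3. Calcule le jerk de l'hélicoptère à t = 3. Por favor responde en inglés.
We have jerk j(t) = 360·t^3 + 180·t^2 + 24·t + 6. Substituting t = 3: j(3) = 11418.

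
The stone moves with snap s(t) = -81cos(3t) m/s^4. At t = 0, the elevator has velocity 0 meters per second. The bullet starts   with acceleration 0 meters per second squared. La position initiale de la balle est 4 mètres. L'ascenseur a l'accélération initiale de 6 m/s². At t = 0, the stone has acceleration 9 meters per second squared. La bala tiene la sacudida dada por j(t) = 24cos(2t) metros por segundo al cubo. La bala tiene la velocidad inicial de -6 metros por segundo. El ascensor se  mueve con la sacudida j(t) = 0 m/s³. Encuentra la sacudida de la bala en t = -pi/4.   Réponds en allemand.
Aus der Gleichung für den Ruck j(t) = 24·cos(2·t), setzen wir t = -pi/4 ein und erhalten j = 0.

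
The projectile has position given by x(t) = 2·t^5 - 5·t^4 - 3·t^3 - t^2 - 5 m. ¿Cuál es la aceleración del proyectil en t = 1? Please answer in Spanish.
Partiendo de la posición x(t) = 2·t^5 - 5·t^4 - 3·t^3 - t^2 - 5, tomamos 2 derivadas. Tomando d/dt de x(t), encontramos v(t) = 10·t^4 - 20·t^3 - 9·t^2 - 2·t. Tomando d/dt de v(t), encontramos a(t) = 40·t^3 - 60·t^2 - 18·t - 2. Tenemos la aceleración a(t) = 40·t^3 - 60·t^2 - 18·t - 2. Sustituyendo t = 1: a(1) = -40.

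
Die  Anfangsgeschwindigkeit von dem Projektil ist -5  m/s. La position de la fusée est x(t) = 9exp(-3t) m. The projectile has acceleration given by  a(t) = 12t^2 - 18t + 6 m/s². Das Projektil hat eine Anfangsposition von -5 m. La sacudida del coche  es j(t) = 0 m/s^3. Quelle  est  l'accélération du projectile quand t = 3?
De l'équation de l'accélération a(t) = 12·t^2 - 18·t + 6, nous substituons t = 3 pour obtenir a = 60.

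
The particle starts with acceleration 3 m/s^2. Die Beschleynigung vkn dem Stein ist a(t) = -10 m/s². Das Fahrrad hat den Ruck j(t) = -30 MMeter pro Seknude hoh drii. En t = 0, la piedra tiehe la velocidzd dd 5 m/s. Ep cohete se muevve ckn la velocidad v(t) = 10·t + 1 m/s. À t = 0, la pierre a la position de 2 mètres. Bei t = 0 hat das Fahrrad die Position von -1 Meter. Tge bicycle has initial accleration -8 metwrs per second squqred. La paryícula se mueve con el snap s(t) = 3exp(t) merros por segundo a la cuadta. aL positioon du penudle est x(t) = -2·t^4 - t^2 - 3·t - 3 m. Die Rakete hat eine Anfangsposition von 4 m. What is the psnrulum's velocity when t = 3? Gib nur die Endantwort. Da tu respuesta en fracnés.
À t = 3, v = -225.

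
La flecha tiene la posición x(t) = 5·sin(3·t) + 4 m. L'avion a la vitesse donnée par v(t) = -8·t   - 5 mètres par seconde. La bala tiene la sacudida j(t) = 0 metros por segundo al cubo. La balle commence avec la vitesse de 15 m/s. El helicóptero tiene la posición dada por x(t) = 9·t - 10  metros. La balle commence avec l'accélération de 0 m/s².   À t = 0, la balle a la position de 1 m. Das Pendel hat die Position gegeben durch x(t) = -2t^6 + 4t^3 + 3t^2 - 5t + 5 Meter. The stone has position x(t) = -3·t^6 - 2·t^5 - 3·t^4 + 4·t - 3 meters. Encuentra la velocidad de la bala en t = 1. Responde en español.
Necesitamos integrar nuestra ecuación de la sacudida j(t) = 0 2 veces. Tomando ∫j(t)dt y aplicando a(0) = 0, encontramos a(t) = 0. La integral de la aceleración es la velocidad. Usando v(0) = 15, obtenemos v(t) = 15. Usando v(t) = 15 y sustituyendo t = 1, encontramos v = 15.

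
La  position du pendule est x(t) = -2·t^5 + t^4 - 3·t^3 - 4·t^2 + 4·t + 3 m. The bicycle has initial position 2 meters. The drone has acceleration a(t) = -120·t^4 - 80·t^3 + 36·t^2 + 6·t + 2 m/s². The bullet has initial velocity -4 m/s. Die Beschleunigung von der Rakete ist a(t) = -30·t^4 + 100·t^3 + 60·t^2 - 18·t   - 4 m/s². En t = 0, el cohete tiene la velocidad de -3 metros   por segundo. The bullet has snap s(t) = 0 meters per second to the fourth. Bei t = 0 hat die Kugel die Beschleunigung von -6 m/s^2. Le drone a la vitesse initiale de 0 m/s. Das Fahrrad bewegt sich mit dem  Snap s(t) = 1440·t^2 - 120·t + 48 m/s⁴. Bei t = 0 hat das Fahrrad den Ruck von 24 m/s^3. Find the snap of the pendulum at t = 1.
To solve this, we need to take 4 derivatives of our position equation x(t) = -2·t^5 + t^4 - 3·t^3 - 4·t^2 + 4·t + 3. Taking d/dt of x(t), we find v(t) = -10·t^4 + 4·t^3 - 9·t^2 - 8·t + 4. The derivative of velocity gives acceleration: a(t) = -40·t^3 + 12·t^2 - 18·t - 8. The derivative of acceleration gives jerk: j(t) = -120·t^2 + 24·t - 18. The derivative of jerk gives snap: s(t) = 24 - 240·t. From the given snap equation s(t) = 24 - 240·t, we substitute t = 1 to get s = -216.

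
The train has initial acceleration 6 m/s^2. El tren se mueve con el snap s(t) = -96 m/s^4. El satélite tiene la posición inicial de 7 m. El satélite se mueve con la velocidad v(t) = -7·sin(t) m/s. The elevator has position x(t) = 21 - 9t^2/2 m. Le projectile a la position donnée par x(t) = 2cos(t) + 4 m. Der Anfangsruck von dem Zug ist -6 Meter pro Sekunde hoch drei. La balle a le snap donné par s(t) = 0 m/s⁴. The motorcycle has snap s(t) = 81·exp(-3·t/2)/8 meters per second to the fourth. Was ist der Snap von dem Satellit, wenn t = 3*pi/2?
Ausgehend von der Geschwindigkeit v(t) = -7·sin(t), nehmen wir 3 Ableitungen. Durch Ableiten von der Geschwindigkeit erhalten wir die Beschleunigung: a(t) = -7·cos(t). Durch Ableiten von der Beschleunigung erhalten wir den Ruck: j(t) = 7·sin(t). Durch Ableiten von dem Ruck erhalten wir den Snap: s(t) = 7·cos(t). Mit s(t) = 7·cos(t) und Einsetzen von t = 3*pi/2, finden wir s = 0.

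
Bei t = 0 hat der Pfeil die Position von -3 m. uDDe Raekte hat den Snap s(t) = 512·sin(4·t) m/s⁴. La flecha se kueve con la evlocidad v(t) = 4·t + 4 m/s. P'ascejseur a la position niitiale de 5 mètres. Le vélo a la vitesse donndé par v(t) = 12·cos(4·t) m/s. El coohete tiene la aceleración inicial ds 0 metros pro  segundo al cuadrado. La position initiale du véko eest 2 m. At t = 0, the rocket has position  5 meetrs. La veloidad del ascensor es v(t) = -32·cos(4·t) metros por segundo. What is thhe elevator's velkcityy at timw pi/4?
From the given velocity equation v(t) = -32·cos(4·t), we substitute t = pi/4 to get v = 32.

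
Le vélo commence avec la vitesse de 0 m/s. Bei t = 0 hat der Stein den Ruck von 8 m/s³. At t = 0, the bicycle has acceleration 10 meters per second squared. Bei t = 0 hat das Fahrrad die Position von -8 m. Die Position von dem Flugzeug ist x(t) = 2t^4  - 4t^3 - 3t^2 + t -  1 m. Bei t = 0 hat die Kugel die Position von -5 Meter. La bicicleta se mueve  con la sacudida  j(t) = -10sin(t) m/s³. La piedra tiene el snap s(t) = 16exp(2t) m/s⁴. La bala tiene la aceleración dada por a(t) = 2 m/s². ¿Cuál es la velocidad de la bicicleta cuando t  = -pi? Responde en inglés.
To solve this, we need to take 2 integrals of our jerk equation j(t) = -10·sin(t). Integrating jerk and using the initial condition a(0) = 10, we get a(t) = 10·cos(t). The antiderivative of acceleration is velocity. Using v(0) = 0, we get v(t) = 10·sin(t). From the given velocity equation v(t) = 10·sin(t), we substitute t = -pi to get v = 0.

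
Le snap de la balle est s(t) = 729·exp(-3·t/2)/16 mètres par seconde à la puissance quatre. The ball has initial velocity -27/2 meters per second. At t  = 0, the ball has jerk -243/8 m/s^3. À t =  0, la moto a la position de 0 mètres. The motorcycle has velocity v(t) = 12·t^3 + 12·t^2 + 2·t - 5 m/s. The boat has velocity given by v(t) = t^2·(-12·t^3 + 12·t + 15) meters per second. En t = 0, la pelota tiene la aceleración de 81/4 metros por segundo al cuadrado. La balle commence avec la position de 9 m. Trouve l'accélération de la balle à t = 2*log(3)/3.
Nous devons intégrer notre équation du snap s(t) = 729·exp(-3·t/2)/16 2 fois. La primitive du snap, avec j(0) = -243/8, donne le jerk: j(t) = -243·exp(-3·t/2)/8. L'intégrale du jerk, avec a(0) = 81/4, donne l'accélération: a(t) = 81·exp(-3·t/2)/4. Nous avons l'accélération a(t) = 81·exp(-3·t/2)/4. En substituant t = 2*log(3)/3: a(2*log(3)/3) = 27/4.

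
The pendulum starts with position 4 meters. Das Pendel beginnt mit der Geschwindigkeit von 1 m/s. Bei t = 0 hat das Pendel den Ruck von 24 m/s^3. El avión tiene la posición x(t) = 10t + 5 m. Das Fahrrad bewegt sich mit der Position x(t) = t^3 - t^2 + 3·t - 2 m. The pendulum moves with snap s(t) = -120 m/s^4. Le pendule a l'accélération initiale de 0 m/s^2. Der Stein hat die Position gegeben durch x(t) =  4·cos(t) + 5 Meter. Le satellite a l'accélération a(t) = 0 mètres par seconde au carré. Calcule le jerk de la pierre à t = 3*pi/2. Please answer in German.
Um dies zu lösen, müssen wir 3 Ableitungen unserer Gleichung für die Position x(t) = 4·cos(t) + 5 nehmen. Durch Ableiten von der Position erhalten wir die Geschwindigkeit: v(t) = -4·sin(t). Durch Ableiten von der Geschwindigkeit erhalten wir die Beschleunigung: a(t) = -4·cos(t). Mit d/dt von a(t) finden wir j(t) = 4·sin(t). Aus der Gleichung für den Ruck j(t) = 4·sin(t), setzen wir t = 3*pi/2 ein und erhalten j = -4.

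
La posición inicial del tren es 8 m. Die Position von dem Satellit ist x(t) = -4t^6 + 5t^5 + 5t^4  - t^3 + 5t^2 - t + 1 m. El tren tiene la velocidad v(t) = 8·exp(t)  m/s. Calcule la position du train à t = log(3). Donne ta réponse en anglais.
To find the answer, we compute 1 integral of v(t) = 8·exp(t). The antiderivative of velocity, with x(0) = 8, gives position: x(t) = 8·exp(t). We have position x(t) = 8·exp(t). Substituting t = log(3): x(log(3)) = 24.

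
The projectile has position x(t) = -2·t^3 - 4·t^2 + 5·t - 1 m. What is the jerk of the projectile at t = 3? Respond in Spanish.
Partiendo de la posición x(t) = -2·t^3 - 4·t^2 + 5·t - 1, tomamos 3 derivadas. Tomando d/dt de x(t), encontramos v(t) = -6·t^2 - 8·t + 5. Derivando la velocidad, obtenemos la aceleración: a(t) = -12·t - 8. Derivando la aceleración, obtenemos la sacudida: j(t) = -12. Tenemos la sacudida j(t) = -12. Sustituyendo t = 3: j(3) = -12.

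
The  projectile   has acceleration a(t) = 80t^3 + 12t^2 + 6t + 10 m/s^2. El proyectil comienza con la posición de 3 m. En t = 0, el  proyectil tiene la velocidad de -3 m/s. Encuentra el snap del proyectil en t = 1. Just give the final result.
El snap en t = 1 es s = 504.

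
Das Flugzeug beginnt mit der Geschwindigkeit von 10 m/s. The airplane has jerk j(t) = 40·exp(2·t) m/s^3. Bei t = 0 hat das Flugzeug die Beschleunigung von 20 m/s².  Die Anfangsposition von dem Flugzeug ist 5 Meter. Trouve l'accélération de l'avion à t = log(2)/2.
Nous devons trouver la primitive de notre équation du jerk j(t) = 40·exp(2·t) 1 fois. En prenant ∫j(t)dt et en appliquant a(0) = 20, nous trouvons a(t) = 20·exp(2·t). Nous avons l'accélération a(t) = 20·exp(2·t). En substituant t = log(2)/2: a(log(2)/2) = 40.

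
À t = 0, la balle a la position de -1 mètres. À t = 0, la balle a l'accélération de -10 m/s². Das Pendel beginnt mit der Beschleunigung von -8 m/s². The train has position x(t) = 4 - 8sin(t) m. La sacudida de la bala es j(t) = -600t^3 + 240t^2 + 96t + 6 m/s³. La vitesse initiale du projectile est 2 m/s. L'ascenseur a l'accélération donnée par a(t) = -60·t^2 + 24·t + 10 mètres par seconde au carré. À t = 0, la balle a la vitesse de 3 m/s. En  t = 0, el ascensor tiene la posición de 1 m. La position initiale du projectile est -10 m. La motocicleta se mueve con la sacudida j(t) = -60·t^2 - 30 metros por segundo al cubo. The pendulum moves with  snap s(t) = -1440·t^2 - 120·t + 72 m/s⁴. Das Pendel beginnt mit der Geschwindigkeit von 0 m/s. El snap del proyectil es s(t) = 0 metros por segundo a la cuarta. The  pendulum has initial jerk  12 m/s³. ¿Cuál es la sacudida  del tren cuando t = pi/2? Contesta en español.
Para resolver esto, necesitamos tomar 3 derivadas de nuestra ecuación de la posición x(t) = 4 - 8·sin(t). Tomando d/dt de x(t), encontramos v(t) = -8·cos(t). La derivada de la velocidad da la aceleración: a(t) = 8·sin(t). Tomando d/dt de a(t), encontramos j(t) = 8·cos(t). Tenemos la sacudida j(t) = 8·cos(t). Sustituyendo t = pi/2: j(pi/2) = 0.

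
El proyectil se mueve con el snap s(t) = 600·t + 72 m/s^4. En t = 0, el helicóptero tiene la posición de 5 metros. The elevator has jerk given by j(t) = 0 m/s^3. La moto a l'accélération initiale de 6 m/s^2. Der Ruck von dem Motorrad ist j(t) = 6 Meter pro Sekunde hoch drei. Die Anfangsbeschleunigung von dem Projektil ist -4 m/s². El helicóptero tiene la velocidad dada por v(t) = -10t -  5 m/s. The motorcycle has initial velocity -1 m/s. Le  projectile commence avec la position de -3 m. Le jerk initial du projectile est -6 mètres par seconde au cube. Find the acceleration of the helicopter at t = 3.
To solve this, we need to take 1 derivative of our velocity equation v(t) = -10·t - 5. Differentiating velocity, we get acceleration: a(t) = -10. From the given acceleration equation a(t) = -10, we substitute t = 3 to get a = -10.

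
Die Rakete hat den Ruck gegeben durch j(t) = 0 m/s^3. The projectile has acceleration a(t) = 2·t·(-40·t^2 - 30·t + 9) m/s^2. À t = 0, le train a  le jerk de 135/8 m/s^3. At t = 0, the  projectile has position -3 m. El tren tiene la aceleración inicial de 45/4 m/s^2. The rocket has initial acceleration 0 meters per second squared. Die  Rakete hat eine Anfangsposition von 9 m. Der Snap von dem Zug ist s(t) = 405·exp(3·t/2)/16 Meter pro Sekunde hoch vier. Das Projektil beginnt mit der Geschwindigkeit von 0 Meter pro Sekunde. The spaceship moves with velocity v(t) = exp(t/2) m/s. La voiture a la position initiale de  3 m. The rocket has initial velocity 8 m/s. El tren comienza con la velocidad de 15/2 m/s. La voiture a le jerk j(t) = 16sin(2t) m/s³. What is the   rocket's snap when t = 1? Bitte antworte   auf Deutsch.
Wir müssen unsere Gleichung für den Ruck j(t) = 0 1-mal ableiten. Durch Ableiten von dem Ruck erhalten wir den Snap: s(t) = 0. Aus der Gleichung für den Snap s(t) = 0, setzen wir t = 1 ein und erhalten s = 0.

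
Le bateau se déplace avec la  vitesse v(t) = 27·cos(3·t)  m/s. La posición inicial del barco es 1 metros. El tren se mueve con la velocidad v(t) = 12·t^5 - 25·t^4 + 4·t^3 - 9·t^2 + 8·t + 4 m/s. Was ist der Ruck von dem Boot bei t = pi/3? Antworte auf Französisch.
Pour résoudre ceci, nous devons prendre 2 dérivées de notre équation de la vitesse v(t) = 27·cos(3·t). En dérivant la vitesse, nous obtenons l'accélération: a(t) = -81·sin(3·t). La dérivée de l'accélération donne le jerk: j(t) = -243·cos(3·t). En utilisant j(t) = -243·cos(3·t) et en substituant t = pi/3, nous trouvons j = 243.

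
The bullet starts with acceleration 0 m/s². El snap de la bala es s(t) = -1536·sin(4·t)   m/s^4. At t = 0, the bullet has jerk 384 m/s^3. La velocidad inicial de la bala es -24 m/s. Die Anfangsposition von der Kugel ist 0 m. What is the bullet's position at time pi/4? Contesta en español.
Debemos encontrar la integral de nuestra ecuación del snap s(t) = -1536·sin(4·t) 4 veces. La integral del snap es la sacudida. Usando j(0) = 384, obtenemos j(t) = 384·cos(4·t). Integrando la sacudida y usando la condición inicial a(0) = 0, obtenemos a(t) = 96·sin(4·t). Integrando la aceleración y usando la condición inicial v(0) = -24, obtenemos v(t) = -24·cos(4·t). Integrando la velocidad y usando la condición inicial x(0) = 0, obtenemos x(t) = -6·sin(4·t). Usando x(t) = -6·sin(4·t) y sustituyendo t = pi/4, encontramos x = 0.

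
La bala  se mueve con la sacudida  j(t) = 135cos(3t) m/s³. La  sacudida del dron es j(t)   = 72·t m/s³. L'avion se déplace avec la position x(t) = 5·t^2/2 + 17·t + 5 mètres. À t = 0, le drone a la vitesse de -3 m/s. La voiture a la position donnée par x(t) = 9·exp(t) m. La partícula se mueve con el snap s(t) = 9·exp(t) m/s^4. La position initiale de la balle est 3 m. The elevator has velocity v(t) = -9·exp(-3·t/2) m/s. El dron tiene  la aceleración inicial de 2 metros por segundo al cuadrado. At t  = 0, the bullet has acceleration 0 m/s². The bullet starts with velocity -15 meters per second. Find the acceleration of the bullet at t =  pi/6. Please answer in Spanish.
Debemos encontrar la integral de nuestra ecuación de la sacudida j(t) = 135·cos(3·t) 1 vez. La integral de la sacudida es la aceleración. Usando a(0) = 0, obtenemos a(t) = 45·sin(3·t). Tenemos la aceleración a(t) = 45·sin(3·t). Sustituyendo t = pi/6: a(pi/6) = 45.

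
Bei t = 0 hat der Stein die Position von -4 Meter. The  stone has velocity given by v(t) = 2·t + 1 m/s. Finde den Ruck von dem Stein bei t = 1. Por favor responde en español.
Partiendo de la velocidad v(t) = 2·t + 1, tomamos 2 derivadas. La derivada de la velocidad da la aceleración: a(t) = 2. Tomando d/dt de a(t), encontramos j(t) = 0. De la ecuación de la sacudida j(t) = 0, sustituimos t = 1 para obtener j = 0.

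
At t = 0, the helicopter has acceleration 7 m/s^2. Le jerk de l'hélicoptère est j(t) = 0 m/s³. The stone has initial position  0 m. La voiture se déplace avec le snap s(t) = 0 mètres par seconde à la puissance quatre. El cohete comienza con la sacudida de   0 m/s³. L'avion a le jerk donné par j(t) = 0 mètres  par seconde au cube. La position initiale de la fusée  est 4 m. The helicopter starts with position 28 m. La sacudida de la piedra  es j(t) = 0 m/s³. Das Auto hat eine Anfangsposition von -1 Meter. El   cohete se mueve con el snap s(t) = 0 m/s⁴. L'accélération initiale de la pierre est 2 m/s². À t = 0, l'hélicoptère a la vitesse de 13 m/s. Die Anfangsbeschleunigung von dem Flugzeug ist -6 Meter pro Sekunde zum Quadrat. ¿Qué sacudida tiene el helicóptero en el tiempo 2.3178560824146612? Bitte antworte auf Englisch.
We have jerk j(t) = 0. Substituting t = 2.3178560824146612: j(2.3178560824146612) = 0.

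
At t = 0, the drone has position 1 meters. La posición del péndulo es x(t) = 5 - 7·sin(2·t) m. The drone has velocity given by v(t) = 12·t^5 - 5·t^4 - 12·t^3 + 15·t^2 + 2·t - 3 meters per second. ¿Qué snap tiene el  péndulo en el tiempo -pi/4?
Debemos derivar nuestra ecuación de la posición x(t) = 5 - 7·sin(2·t) 4 veces. Tomando d/dt de x(t), encontramos v(t) = -14·cos(2·t). Tomando d/dt de v(t), encontramos a(t) = 28·sin(2·t). Tomando d/dt de a(t), encontramos j(t) = 56·cos(2·t). La derivada de la sacudida da el snap: s(t) = -112·sin(2·t). De la ecuación del snap s(t) = -112·sin(2·t), sustituimos t = -pi/4 para obtener s = 112.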